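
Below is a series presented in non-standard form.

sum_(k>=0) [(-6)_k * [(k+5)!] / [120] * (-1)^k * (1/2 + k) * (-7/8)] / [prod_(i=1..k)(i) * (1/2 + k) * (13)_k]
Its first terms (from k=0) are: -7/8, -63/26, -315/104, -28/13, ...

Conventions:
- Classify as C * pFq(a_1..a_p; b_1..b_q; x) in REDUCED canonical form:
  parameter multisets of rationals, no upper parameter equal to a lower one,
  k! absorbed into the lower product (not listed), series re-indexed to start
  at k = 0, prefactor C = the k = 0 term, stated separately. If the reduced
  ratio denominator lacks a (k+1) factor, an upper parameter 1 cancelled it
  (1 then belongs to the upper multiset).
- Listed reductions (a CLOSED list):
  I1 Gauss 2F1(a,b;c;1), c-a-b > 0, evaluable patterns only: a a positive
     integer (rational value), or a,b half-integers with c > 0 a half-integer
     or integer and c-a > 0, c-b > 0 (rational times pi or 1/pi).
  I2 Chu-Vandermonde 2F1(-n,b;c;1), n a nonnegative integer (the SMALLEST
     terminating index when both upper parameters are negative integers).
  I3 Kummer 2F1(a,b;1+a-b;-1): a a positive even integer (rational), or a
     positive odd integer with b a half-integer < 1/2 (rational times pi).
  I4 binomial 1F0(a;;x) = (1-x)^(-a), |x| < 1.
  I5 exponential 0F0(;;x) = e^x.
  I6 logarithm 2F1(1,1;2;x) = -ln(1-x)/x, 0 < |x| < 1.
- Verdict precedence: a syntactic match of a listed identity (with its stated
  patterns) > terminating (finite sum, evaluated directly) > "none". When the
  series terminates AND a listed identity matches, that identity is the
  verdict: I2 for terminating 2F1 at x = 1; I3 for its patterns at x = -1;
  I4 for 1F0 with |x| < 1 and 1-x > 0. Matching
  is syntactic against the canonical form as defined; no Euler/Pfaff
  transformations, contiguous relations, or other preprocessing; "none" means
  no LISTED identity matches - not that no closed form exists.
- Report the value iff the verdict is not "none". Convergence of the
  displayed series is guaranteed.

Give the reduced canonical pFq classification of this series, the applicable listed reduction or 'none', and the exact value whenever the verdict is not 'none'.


x = -1 here; the reduced form reads 2F1, upper {-6, 6}, lower {13}, C = -7/8. Verdict: the Kummer evaluation I3 matches (x = -1; c = 13 equals 1+a-b for upper {-6, 6}: listed pattern). Hence: -77/8.

First insight: t_0 being -7/8, k + 1/2 divides numerator and denominator alike; C = -7/8, x = -1 after cancelling.
Ratio: r(k) = (-1) * (k-6) (k+6) / [(k+13) (k+1)] - rational in k, leading ratio (-1); with t_0 = -7/8, classification follows.


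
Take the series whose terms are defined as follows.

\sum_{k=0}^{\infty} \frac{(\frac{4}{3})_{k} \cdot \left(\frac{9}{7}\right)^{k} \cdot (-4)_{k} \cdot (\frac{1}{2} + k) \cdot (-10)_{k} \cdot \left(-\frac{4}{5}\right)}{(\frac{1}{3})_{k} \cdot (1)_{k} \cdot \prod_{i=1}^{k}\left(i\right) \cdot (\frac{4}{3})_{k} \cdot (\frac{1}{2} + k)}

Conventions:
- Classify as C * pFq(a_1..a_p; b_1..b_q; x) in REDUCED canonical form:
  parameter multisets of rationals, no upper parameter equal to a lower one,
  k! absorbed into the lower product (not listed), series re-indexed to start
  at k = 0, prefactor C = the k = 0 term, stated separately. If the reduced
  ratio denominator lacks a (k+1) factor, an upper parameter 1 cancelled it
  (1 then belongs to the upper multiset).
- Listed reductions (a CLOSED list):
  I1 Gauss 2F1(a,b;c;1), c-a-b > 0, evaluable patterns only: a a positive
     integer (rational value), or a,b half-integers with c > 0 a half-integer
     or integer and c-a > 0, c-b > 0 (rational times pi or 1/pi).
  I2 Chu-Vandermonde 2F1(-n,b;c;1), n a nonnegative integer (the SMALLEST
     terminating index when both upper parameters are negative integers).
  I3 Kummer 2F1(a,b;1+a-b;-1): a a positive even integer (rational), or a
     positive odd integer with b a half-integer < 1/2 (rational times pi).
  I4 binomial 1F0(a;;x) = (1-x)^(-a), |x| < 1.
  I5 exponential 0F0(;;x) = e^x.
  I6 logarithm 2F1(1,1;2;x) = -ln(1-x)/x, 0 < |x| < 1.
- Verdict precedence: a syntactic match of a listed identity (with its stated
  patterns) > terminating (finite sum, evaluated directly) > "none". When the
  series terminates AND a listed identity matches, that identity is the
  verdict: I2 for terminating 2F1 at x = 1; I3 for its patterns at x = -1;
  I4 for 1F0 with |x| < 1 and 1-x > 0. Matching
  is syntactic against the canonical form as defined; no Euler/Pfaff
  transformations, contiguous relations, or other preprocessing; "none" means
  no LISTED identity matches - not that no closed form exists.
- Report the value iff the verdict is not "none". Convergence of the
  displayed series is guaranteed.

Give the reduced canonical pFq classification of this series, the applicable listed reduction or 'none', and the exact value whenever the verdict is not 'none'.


With C = -\frac{4}{5}: the canonical form is 2F2(-10, -4; \frac{1}{3}, 1; \frac{9}{7}). Verdict: terminating - upper -4 stops the sum at k = 4; the 5 terms are added exactly. Value: -\frac{22178197}{12005}.

Key observation: t_0 = -\frac{4}{5} here, and the parameter 4/3 appears in both the upper and lower lists and cancels (alongside the other common factor).
Ratio: r(k) = \frac{9}{7} * (k-10) (k-4) / [(k+\frac{1}{3}) (k+1) (k+1)] - poly over poly, x = \frac{9}{7} from leading terms; C = -\frac{4}{5} at k = 0.


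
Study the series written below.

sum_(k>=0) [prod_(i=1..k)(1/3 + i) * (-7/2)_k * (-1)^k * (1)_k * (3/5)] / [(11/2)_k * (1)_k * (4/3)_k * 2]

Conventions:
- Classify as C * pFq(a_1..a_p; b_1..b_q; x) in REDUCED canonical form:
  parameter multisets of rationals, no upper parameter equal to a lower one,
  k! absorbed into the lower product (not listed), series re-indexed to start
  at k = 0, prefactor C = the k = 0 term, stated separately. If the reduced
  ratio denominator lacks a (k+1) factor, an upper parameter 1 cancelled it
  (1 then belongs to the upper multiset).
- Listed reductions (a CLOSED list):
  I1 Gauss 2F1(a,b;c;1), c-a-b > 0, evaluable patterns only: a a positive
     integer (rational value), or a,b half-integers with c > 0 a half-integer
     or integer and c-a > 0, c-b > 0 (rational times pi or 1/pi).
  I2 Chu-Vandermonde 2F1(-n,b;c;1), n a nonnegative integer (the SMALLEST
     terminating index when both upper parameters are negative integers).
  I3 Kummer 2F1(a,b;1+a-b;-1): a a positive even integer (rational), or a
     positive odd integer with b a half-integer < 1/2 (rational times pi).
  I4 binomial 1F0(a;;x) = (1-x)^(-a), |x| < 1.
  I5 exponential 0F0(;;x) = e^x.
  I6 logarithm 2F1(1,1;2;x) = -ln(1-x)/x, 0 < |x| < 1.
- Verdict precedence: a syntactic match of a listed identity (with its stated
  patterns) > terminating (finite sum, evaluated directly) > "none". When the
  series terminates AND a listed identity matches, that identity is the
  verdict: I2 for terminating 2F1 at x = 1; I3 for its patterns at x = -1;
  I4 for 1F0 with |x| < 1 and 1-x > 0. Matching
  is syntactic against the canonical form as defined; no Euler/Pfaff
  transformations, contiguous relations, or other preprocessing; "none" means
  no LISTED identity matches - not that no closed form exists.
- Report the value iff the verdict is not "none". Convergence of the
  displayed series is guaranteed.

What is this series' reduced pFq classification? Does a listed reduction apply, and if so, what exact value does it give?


x = -1 here; the reduced form reads 2F1, upper {-7/2, 1}, lower {11/2}, C = 3/10. Verdict: this is Kummer (I3) (x = -1; c = 11/2 equals 1+a-b for upper {-7/2, 1}: listed pattern). Sum: (189/1024) * pi.

Structural cue: with t_0 = 3/10, the parameter 4/3 appears in both the upper and lower lists and cancels.
Consecutive-term ratio: r(k) = (-1) * (k-7/2) (k+1) / [(k+11/2) (k+1)] ; factor over Q: parameters, x = (-1), and C = 3/10.


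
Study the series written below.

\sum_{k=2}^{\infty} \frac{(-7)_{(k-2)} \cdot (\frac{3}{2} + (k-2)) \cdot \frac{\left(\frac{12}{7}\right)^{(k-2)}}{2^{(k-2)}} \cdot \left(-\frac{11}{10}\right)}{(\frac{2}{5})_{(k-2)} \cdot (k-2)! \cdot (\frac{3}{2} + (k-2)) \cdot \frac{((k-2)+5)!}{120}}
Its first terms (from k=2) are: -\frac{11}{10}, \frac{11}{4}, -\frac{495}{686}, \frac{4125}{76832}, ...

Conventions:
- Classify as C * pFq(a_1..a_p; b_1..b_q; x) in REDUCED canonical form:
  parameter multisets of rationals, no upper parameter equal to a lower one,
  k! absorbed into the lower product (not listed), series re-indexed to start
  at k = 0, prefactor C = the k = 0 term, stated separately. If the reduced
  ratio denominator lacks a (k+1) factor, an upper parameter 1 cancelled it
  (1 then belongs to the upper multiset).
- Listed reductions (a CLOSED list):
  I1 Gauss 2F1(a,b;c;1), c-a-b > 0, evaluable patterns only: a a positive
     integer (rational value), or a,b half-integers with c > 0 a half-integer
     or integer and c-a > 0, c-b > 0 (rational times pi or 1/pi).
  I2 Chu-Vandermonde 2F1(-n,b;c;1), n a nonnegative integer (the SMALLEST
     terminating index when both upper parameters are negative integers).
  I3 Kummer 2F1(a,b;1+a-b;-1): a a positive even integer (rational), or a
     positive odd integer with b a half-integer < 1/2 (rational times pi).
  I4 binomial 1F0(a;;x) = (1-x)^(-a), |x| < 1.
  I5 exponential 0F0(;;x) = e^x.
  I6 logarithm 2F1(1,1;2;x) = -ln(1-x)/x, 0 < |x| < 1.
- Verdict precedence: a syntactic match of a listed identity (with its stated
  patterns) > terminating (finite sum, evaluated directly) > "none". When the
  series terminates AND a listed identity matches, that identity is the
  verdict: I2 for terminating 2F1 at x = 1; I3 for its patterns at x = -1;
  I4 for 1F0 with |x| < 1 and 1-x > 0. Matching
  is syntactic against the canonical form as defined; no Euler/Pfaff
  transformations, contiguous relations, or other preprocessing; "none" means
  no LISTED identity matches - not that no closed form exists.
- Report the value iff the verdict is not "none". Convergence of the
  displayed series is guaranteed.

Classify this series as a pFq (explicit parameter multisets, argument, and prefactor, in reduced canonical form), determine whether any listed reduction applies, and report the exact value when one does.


The series (x = \frac{6}{7}) is 1F2: upper {-7}, lower {\frac{2}{5}, 6}, prefactor -\frac{11}{10}. Verdict: terminating - upper parameter -7 makes this a finite sum (last index 7), evaluated exactly. Its exact value is \frac{113663074430921}{115908472458240}.

Structural cue: t_0 being -\frac{11}{10}, the two k-th powers (C = -11/10) combine into one argument.
Adjacent-term ratio: r(k) = \frac{6}{7} * (k-7) / [(k+\frac{2}{5}) (k+6) (k+1)] ; factor over Q: parameters, x = \frac{6}{7}, and C = -\frac{11}{10}.


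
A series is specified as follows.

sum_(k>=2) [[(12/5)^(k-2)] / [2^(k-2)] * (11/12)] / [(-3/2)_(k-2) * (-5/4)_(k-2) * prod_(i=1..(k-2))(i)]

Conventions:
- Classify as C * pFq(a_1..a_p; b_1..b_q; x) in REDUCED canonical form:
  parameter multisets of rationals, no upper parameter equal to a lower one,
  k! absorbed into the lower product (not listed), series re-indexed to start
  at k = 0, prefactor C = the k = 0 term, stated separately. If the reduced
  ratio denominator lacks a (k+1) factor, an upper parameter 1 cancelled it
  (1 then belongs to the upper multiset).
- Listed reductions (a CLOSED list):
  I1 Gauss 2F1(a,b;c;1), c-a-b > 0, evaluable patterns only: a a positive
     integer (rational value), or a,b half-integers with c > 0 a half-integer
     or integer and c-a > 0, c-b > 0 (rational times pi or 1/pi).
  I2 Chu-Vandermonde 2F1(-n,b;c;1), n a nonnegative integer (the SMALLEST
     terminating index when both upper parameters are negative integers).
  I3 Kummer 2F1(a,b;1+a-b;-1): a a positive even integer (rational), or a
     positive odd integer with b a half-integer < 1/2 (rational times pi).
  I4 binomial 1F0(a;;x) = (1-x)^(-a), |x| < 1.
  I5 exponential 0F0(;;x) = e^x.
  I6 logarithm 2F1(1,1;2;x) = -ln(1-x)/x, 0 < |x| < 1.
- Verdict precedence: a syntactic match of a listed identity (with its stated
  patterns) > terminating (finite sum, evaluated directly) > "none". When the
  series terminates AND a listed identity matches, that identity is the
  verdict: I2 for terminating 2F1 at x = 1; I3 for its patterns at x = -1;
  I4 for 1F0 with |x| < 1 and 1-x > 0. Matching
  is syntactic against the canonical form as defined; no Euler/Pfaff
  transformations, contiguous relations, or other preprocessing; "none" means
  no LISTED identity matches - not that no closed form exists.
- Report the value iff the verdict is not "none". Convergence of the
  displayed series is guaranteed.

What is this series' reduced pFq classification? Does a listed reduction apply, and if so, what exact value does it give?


Reduced: x = 6/5, 0F2, upper = {-}, lower = {-3/2, -5/4}, C = 11/12. Verdict: none here - no I1-I6 shape fits x = 6/5 with lower {-3/2, -5/4}.

Structural cue: x = (6/5) and the two k-th powers (prefactor 11/12) combine into one argument.
Term ratio: r(k) = (6/5) * 1 / [(k-3/2) (k-5/4) (k+1)] - rational; roots negated = parameters, x = (6/5), C = 11/12.


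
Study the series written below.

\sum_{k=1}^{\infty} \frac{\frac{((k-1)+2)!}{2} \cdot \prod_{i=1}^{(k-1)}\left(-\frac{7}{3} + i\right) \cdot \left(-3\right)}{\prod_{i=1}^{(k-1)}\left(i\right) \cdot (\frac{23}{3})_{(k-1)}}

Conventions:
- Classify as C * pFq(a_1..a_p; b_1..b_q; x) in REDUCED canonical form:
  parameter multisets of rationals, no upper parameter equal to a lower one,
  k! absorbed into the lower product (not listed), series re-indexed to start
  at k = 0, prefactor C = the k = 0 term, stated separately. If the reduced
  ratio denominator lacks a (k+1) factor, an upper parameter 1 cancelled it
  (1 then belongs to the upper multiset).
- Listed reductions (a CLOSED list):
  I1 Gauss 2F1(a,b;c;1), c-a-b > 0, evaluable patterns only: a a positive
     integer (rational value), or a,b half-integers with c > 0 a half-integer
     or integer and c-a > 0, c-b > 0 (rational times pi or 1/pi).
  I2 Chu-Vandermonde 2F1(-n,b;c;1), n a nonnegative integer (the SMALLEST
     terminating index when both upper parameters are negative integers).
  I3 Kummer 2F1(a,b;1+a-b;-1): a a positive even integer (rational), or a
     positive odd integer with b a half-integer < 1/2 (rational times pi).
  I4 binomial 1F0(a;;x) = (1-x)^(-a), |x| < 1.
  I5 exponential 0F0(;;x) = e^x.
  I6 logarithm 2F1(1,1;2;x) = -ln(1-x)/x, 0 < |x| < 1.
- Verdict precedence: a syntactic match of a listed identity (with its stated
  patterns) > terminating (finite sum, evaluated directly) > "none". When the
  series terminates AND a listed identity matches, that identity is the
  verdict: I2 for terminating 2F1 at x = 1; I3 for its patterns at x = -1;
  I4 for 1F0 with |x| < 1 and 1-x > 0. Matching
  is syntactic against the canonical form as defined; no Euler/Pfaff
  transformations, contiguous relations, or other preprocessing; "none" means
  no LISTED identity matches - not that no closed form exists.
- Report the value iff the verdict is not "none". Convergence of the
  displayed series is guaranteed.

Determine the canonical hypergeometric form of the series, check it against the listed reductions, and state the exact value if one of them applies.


At argument 1: a 2F1 with upper {-\frac{4}{3}, 3}, lower {\frac{23}{3}}, scaled by C = -3. Verdict (x = 1): Gauss's theorem (I1) applies (x = 1: the Gamma ratio telescopes since c-a-b = 6 > 0 and a = 3 in Z>0). Value: -\frac{85}{54}.

Structural cue: x = 1 and the product of the first k integers (C = -3) is k!.
Consecutive-term ratio: r(k) = 1 * (k-\frac{4}{3}) (k+3) / [(k+\frac{23}{3}) (k+1)] ; factor over Q: parameters, x = 1, and C = -3.


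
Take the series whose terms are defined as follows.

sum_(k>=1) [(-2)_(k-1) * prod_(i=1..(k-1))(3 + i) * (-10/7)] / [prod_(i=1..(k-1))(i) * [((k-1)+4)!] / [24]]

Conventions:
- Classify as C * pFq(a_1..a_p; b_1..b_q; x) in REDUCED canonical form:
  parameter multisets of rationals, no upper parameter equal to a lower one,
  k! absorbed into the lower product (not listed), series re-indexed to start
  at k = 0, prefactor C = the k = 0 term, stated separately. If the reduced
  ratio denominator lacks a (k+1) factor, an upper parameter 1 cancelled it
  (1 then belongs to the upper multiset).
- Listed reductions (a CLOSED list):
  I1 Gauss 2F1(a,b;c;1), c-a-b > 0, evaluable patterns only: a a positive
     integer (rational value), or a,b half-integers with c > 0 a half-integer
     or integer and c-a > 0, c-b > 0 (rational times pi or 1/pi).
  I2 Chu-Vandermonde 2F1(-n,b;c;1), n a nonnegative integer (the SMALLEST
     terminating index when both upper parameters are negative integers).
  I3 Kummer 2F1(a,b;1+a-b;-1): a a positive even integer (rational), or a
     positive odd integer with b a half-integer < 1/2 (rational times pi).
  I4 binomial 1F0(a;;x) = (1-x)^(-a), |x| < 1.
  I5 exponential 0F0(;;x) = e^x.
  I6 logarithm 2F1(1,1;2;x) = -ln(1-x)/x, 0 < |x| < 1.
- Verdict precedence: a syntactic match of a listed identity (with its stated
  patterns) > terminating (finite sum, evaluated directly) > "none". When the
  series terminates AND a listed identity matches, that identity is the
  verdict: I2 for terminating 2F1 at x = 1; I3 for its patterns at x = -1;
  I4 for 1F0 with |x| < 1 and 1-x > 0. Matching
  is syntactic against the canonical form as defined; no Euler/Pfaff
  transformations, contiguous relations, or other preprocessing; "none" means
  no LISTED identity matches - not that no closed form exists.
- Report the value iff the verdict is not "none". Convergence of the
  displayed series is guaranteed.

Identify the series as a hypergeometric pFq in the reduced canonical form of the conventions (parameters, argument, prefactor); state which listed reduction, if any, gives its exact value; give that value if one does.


Canonical form: C = -10/7 times 2F1 with upper {-2, 4}, lower {5}, x = 1. Verdict: Chu-Vandermonde (I2) matches (terminating 2F1 at x = 1 with n = 2, b = 4, c = 5). Hence: -2/21.

The tell: x = 1 and the product of the first k integers (C = -10/7) is k!.
Adjacent-term ratio: r(k) = 1 * (k-2) (k+4) / [(k+5) (k+1)] - rational; roots negated = parameters, x = 1, C = -10/7.


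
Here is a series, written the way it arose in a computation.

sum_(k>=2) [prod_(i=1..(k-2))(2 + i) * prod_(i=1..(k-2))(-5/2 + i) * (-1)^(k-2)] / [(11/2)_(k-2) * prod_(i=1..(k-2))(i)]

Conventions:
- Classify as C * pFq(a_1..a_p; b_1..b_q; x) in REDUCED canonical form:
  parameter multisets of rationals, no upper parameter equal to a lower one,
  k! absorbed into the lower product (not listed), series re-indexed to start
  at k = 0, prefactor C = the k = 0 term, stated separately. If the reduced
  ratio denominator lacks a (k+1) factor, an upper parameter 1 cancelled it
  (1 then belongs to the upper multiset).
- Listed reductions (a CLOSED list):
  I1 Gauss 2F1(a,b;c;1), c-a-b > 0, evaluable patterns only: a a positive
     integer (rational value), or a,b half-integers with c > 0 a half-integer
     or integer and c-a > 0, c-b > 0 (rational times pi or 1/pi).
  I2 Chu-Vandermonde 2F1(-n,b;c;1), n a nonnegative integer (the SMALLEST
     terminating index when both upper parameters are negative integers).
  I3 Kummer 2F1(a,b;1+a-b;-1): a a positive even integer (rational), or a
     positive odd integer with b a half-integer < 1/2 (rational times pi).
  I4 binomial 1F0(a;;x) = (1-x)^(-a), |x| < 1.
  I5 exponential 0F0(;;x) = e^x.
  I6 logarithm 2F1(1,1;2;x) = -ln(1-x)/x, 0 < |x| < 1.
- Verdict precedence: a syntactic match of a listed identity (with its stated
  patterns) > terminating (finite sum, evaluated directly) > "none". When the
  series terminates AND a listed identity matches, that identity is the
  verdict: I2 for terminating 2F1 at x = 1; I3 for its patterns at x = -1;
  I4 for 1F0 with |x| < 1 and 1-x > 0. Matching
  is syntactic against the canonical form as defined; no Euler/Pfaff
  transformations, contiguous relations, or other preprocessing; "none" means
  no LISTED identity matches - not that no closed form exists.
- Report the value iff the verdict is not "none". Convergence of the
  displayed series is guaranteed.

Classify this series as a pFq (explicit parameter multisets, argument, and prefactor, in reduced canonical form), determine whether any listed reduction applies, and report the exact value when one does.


The series (x = -1) is 2F1: upper {-3/2, 3}, lower {11/2}, prefactor 1. Verdict: Kummer's theorem (I3) applies (x = -1; c = 11/2 equals 1+a-b for upper {-3/2, 3}: listed pattern). Hence: (315/512) * pi.

Key step: x = (-1) and the product of the first k integers (C = 1, x = -1) is k!.
Term ratio: r(k) = (-1) * (k-3/2) (k+3) / [(k+11/2) (k+1)] - rational in k. x = (-1); t_0 = 1; negate the roots.


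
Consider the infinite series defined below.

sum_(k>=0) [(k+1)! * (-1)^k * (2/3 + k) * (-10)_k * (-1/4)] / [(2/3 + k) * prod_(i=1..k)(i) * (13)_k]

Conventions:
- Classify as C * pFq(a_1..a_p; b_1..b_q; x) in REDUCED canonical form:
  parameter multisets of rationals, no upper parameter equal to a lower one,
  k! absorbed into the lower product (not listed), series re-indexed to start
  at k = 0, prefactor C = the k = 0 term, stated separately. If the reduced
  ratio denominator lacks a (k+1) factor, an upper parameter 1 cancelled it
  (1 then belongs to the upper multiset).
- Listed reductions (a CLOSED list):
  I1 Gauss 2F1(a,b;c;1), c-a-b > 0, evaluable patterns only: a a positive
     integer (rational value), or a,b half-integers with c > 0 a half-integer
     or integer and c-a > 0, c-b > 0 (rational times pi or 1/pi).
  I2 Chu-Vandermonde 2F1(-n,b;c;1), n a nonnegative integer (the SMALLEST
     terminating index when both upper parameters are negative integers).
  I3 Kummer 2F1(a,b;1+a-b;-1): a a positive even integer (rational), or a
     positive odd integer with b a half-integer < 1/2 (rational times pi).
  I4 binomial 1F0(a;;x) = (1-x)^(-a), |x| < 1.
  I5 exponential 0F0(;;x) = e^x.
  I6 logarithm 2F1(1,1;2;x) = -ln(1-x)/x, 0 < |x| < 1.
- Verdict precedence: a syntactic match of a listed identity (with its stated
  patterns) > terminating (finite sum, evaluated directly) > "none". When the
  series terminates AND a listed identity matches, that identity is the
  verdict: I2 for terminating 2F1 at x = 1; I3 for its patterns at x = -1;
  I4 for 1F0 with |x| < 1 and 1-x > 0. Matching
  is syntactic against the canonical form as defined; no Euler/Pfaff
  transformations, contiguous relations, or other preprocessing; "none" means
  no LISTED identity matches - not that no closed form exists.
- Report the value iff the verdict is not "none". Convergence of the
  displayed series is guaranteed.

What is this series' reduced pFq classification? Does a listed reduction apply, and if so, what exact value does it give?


With C = -1/4: the canonical form is 2F1(-10, 2; 13; -1). Verdict: Kummer's theorem (I3) applies (x = -1; c = 13 equals 1+a-b for upper {-10, 2}: listed pattern). Exact value: -3/2.

First insight: t_0 = -1/4 here, and the factorial ratio (C = -1/4, x = -1) (k+a-1)!/(a-1)! is a rising factorial (a)_k.
Consecutive-term ratio: r(k) = (-1) * (k-10) (k+2) / [(k+13) (k+1)] - poly over poly, x = (-1) from leading terms; C = -1/4 at k = 0.


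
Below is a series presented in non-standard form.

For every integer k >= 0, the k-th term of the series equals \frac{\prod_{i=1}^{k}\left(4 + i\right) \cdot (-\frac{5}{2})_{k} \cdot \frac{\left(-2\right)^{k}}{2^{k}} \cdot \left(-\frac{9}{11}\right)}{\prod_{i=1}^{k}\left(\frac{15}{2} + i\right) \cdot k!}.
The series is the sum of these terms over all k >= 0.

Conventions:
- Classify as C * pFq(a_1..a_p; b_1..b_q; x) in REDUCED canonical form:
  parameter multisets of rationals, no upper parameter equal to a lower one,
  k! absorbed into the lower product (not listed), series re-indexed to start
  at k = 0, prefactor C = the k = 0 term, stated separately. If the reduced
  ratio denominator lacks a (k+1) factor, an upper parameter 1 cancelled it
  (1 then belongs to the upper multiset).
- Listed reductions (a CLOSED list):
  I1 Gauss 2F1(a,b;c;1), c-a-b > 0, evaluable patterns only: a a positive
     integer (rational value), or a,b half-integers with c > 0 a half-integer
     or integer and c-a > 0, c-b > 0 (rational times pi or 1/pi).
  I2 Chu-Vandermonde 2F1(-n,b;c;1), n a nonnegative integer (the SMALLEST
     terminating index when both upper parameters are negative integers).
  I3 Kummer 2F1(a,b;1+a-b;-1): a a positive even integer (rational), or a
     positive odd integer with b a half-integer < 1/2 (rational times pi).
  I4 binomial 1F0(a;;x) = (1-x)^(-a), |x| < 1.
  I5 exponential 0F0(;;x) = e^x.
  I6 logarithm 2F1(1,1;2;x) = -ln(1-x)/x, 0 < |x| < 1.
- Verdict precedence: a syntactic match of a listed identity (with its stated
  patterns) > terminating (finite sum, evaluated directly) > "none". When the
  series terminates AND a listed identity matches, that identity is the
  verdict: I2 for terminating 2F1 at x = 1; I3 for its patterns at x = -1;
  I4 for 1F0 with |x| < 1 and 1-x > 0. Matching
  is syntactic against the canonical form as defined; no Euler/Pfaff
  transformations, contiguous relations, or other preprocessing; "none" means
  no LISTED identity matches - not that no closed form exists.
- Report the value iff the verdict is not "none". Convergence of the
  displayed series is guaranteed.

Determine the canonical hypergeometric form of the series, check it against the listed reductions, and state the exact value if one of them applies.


This is -\frac{9}{11} * 2F1(-\frac{5}{2}, 5; \frac{17}{2}; -1) in reduced canonical form. Verdict: Kummer (I3) matches (x = -1; c = \frac{17}{2} equals 1+a-b for upper {-\frac{5}{2}, 5}: listed pattern). Sum: \left(-\frac{110565}{131072}\right) \cdot \pi.

Structural cue: from the first term -\frac{9}{11}: the running product (C = -9/11) telescopes to a rising factorial.
Ratio: r(k) = -1 * (k-\frac{5}{2}) (k+5) / [(k+\frac{17}{2}) (k+1)] - rational; roots negated = parameters, x = -1, C = -\frac{9}{11}.


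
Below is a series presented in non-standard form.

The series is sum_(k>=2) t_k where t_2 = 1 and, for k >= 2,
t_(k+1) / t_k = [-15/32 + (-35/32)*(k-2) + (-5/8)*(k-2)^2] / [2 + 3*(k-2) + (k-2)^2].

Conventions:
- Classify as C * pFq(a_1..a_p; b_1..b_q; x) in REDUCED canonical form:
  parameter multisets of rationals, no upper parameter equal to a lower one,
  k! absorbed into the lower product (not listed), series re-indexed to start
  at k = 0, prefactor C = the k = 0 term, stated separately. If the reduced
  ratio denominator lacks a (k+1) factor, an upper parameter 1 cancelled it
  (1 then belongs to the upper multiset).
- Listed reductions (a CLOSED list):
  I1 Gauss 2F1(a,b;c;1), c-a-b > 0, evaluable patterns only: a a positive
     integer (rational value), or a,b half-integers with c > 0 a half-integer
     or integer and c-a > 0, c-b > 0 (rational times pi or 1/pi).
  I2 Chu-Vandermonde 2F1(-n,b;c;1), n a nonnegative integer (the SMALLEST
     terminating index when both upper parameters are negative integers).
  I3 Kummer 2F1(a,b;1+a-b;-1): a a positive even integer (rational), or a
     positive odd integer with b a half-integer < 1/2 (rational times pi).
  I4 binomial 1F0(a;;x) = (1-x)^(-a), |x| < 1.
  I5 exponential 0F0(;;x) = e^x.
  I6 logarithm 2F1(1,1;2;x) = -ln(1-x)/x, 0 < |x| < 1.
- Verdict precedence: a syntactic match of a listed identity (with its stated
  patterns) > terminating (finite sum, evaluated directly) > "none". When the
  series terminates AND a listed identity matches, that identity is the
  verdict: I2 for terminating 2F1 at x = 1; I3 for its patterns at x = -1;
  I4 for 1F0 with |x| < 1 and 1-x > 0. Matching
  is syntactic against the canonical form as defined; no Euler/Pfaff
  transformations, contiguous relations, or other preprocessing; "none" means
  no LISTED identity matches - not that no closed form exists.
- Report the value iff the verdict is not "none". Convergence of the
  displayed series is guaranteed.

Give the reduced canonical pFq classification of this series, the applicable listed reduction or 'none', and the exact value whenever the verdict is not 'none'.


Reduced: x = -5/8, 2F1, upper = {3/4, 1}, lower = {2}, C = 1. Verdict: none. A 2F1 with upper {3/4, 1} fits none of I1-I6 at x = -5/8; the sum runs forever.

Key step: x = (-5/8) and roots of the ratio polynomials (C = 1, x = -5/8) are the negated parameters.
Step ratio: r(k) = (-5/8) * (k+3/4) (k+1) / [(k+2) (k+1)] ; factor over Q: parameters, x = (-5/8), and C = 1.


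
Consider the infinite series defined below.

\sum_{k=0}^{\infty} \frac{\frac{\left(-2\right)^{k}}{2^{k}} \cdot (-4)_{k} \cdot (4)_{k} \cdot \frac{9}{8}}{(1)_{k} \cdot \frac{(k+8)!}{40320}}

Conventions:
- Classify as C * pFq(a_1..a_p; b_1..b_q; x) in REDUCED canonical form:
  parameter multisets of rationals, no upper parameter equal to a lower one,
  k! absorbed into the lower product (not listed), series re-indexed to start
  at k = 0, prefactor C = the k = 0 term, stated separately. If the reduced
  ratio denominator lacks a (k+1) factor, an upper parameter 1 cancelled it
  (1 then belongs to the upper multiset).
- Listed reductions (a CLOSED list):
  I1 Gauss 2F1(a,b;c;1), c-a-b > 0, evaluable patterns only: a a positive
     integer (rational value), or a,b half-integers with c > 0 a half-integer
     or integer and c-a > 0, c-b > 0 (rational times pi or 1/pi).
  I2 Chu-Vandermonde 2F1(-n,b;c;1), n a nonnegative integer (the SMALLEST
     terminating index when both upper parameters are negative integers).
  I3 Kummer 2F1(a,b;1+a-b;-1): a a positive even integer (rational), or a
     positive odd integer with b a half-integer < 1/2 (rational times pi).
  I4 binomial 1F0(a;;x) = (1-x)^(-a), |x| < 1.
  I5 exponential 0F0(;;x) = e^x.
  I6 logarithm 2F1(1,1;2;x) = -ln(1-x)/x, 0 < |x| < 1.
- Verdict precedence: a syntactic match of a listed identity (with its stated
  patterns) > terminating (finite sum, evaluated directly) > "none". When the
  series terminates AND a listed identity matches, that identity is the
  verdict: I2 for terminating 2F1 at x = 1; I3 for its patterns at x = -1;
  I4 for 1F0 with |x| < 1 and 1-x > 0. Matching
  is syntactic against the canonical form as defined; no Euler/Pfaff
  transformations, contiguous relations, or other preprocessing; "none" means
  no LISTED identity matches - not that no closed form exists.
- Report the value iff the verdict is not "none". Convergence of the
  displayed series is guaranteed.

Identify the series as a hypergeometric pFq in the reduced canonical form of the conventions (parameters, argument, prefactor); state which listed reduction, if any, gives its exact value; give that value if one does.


The series (x = -1) is 2F1: upper {-4, 4}, lower {9}, prefactor \frac{9}{8}. Verdict: the Kummer evaluation I3 fires (x = -1; c = 9 equals 1+a-b for upper {-4, 4}: listed pattern). Exact value: \frac{21}{4}.

Key step: t_0 = \frac{9}{8} here, and (1)_k (prefactor 9/8) is k! itself.
Step ratio: r(k) = -1 * (k-4) (k+4) / [(k+9) (k+1)] - rational in k, leading ratio -1; with t_0 = \frac{9}{8}, classification follows.


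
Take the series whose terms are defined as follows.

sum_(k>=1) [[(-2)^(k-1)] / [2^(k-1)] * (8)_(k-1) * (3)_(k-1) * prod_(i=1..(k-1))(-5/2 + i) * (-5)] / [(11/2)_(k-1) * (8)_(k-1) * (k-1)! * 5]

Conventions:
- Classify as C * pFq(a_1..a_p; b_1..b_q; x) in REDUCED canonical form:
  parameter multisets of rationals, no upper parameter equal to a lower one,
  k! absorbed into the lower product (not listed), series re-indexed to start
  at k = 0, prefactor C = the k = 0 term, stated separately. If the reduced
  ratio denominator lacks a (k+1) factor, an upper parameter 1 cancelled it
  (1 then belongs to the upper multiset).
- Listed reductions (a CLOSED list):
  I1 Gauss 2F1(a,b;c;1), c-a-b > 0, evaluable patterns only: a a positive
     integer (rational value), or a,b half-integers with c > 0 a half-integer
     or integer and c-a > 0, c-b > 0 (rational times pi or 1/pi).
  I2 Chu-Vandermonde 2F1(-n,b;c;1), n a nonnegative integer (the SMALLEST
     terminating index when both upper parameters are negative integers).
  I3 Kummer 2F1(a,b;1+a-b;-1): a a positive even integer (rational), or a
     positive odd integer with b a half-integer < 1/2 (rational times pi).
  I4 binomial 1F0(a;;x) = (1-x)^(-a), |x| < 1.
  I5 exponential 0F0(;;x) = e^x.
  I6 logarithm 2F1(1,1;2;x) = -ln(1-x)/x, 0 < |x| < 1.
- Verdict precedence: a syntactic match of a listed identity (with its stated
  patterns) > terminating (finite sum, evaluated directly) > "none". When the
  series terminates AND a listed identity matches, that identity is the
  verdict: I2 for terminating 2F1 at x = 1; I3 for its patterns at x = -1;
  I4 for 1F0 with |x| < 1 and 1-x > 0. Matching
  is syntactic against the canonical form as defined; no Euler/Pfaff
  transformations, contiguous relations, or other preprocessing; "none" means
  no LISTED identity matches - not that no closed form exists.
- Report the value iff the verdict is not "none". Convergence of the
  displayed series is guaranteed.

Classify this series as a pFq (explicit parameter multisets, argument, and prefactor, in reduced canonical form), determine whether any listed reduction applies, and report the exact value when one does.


The series (x = -1) is 2F1: upper {-3/2, 3}, lower {11/2}, prefactor -1. Verdict: Kummer's theorem (I3) applies (x = -1; c = 11/2 equals 1+a-b for upper {-3/2, 3}: listed pattern). Exact value: (-315/512) * pi.

Key step: from the first term -1: the constant factors (C = -1, x = -1) combine into one prefactor.
Term ratio: r(k) = (-1) * (k-3/2) (k+3) / [(k+11/2) (k+1)] - poly over poly, x = (-1) from leading terms; C = -1 at k = 0.


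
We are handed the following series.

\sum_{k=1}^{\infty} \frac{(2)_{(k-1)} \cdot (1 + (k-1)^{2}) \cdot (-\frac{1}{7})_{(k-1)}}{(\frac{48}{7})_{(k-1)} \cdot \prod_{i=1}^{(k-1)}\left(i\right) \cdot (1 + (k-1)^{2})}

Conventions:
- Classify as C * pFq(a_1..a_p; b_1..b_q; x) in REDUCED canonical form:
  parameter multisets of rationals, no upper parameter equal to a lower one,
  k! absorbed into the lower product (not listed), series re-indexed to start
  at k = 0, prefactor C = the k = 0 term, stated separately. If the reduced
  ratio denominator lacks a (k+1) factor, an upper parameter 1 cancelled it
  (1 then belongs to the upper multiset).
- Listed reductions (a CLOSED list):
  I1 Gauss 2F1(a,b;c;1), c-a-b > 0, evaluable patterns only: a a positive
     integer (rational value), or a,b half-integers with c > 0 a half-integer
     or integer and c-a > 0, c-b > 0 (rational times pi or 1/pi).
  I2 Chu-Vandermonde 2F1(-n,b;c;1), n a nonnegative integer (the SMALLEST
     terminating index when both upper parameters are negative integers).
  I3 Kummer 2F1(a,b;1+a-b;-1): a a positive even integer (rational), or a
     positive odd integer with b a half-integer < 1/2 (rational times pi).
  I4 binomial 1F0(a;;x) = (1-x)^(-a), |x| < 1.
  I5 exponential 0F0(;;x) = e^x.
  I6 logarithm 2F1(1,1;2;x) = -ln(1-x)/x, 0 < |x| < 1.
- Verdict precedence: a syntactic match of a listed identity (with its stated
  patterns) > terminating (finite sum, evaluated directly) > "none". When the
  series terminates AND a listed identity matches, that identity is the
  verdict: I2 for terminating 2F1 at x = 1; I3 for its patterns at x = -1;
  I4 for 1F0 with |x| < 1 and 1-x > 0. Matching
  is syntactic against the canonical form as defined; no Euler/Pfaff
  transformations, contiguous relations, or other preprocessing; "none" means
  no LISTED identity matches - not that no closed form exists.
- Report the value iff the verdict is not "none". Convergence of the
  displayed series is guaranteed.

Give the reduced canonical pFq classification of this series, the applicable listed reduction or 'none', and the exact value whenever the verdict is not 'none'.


This is 1 * 2F1(-\frac{1}{7}, 2; \frac{48}{7}; 1) in reduced canonical form. Verdict at x = 1: Gauss's theorem (I1) matches (x = 1: the Gamma ratio telescopes since c-a-b = 5 > 0 and a = 2 in Z>0). Exact value: \frac{697}{735}.

The tell: with t_0 = 1, the product of the first k integers (C = 1) is k!.
Adjacent-term ratio: r(k) = 1 * (k-\frac{1}{7}) (k+2) / [(k+\frac{48}{7}) (k+1)] - rational in k. x = 1; t_0 = 1; negate the roots.


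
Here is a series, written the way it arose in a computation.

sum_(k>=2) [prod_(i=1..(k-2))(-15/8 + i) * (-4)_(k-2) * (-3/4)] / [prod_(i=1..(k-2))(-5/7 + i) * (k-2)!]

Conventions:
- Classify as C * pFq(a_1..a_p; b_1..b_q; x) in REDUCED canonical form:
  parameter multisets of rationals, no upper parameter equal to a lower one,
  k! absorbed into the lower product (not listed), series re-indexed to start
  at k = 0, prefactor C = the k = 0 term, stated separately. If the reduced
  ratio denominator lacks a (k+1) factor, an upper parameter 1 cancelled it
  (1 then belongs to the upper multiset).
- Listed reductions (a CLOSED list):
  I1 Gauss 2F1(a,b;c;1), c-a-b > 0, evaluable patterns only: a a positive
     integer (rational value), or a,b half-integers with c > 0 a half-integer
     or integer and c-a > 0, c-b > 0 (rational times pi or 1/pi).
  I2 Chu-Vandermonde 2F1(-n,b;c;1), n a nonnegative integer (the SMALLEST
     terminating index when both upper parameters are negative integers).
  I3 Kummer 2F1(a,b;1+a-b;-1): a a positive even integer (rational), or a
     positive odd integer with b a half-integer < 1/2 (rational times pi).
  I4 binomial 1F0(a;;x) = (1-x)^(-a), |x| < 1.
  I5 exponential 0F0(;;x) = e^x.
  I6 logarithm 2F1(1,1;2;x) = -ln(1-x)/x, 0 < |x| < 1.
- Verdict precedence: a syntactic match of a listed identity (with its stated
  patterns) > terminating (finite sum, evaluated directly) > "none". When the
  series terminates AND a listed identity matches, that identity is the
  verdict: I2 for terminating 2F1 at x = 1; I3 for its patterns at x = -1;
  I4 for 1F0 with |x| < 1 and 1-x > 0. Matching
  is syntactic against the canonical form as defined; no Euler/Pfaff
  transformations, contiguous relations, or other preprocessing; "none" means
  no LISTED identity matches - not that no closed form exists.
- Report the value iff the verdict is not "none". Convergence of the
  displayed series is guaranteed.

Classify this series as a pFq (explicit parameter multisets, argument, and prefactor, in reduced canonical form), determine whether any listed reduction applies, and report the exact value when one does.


Structural cue: x = 1 and the running product (prefactor -3/4) telescopes to a rising factorial.
Adjacent-term ratio: r(k) = 1 * (k-4) (k-7/8) / [(k+2/7) (k+1)] - poly over poly, x = 1 from leading terms; C = -3/4 at k = 0.

Reduced: x = 1, 2F1, upper = {-4, -7/8}, lower = {2/7}, C = -3/4. Verdict: Chu-Vandermonde (I2) applies (terminating 2F1 at x = 1 with n = 4, b = -7/8, c = 2/7). Sum: -108120155/12058624.


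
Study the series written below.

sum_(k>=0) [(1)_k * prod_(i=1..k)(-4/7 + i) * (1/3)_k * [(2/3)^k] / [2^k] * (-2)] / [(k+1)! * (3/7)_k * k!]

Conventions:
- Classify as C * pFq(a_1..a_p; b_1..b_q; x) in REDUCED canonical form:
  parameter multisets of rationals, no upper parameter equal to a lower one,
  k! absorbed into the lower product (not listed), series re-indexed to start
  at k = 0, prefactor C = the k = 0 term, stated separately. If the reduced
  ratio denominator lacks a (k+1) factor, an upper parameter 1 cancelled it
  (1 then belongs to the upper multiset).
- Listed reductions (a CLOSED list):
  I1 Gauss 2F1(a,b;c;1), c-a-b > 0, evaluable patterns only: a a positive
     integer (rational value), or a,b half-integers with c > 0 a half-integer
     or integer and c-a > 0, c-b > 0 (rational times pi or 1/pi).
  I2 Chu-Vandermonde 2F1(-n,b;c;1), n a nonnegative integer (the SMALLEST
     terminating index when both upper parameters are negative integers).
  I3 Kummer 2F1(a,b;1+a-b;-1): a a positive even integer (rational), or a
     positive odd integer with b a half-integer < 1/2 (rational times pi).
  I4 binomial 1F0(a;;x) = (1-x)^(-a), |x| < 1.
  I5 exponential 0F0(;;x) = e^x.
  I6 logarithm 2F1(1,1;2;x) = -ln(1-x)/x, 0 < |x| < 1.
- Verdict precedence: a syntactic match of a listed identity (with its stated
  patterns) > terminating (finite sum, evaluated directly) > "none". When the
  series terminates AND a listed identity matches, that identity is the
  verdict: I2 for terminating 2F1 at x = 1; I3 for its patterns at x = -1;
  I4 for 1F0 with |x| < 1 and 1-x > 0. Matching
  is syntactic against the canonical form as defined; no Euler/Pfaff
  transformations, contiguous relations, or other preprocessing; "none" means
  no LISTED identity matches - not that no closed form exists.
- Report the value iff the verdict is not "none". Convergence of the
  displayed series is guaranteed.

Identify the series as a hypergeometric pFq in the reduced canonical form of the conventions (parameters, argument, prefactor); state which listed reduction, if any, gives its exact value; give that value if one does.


x = 1/3 here; the reduced form reads 2F1, upper {1/3, 1}, lower {2}, C = -2. Verdict: none (x = 1/3): each listed identity misses the multisets {1/3, 1} ; {2}.

Key observation: with t_0 = -2, the denominator's factorial ratio (C = -2, x = 1/3) is a lower Pochhammer.
Step ratio: r(k) = (1/3) * (k+1/3) (k+1) / [(k+2) (k+1)] - rational in k, leading ratio (1/3); with t_0 = -2, classification follows.
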